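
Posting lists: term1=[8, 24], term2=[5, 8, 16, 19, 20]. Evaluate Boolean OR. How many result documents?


Boolean OR: find union of posting lists
term1 docs: [8, 24]
term2 docs: [5, 8, 16, 19, 20]
Union: [5, 8, 16, 19, 20, 24]
|union| = 6

6


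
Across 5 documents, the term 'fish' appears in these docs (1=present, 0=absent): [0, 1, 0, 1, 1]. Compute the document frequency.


Checking each document for 'fish':
Doc 1: absent
Doc 2: present
Doc 3: absent
Doc 4: present
Doc 5: present
df = sum of presences = 0 + 1 + 0 + 1 + 1 = 3

3


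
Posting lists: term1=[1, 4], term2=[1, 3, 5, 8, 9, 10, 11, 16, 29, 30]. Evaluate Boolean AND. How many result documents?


Boolean AND: find intersection of posting lists
term1 docs: [1, 4]
term2 docs: [1, 3, 5, 8, 9, 10, 11, 16, 29, 30]
Intersection: [1]
|intersection| = 1

1


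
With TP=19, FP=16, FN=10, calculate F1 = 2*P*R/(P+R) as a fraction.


F1 = 2 * P * R / (P + R)
P = TP/(TP+FP) = 19/35 = 19/35
R = TP/(TP+FN) = 19/29 = 19/29
2 * P * R = 2 * 19/35 * 19/29 = 722/1015
P + R = 19/35 + 19/29 = 1216/1015
F1 = 722/1015 / 1216/1015 = 19/32

19/32


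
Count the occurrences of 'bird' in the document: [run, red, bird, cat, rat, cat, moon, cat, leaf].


Document has 9 words
Scanning for 'bird':
Found at positions: [2]
Count = 1

1


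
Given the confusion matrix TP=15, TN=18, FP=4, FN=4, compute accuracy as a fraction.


Accuracy = (TP + TN) / (TP + TN + FP + FN)
TP + TN = 15 + 18 = 33
Total = 15 + 18 + 4 + 4 = 41
Accuracy = 33 / 41 = 33/41

33/41


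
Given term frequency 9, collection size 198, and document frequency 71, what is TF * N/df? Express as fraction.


TF * (N/df)
= 9 * (198/71)
= 9 * 198/71
= 1782/71

1782/71


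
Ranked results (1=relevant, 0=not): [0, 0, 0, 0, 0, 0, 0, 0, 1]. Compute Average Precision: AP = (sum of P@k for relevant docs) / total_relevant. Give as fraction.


Computing P@k for each relevant position:
Position 1: not relevant
Position 2: not relevant
Position 3: not relevant
Position 4: not relevant
Position 5: not relevant
Position 6: not relevant
Position 7: not relevant
Position 8: not relevant
Position 9: relevant, P@9 = 1/9 = 1/9
Sum of P@k = 1/9 = 1/9
AP = 1/9 / 1 = 1/9

1/9


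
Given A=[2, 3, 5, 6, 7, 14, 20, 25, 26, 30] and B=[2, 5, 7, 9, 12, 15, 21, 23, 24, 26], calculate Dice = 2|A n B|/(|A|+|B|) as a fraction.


A intersect B = [2, 5, 7, 26]
|A intersect B| = 4
|A| = 10, |B| = 10
Dice = 2*4 / (10+10)
= 8 / 20 = 2/5

2/5


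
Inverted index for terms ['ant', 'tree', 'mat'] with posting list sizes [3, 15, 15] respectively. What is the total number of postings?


Summing posting list sizes:
'ant': 3 postings
'tree': 15 postings
'mat': 15 postings
Total = 3 + 15 + 15 = 33

33


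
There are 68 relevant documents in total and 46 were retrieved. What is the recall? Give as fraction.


Recall = retrieved_relevant / total_relevant
= 46 / 68
= 46 / (46 + 22)
= 23/34

23/34


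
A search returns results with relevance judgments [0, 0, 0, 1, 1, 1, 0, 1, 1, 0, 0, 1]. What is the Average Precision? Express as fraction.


Computing P@k for each relevant position:
Position 1: not relevant
Position 2: not relevant
Position 3: not relevant
Position 4: relevant, P@4 = 1/4 = 1/4
Position 5: relevant, P@5 = 2/5 = 2/5
Position 6: relevant, P@6 = 3/6 = 1/2
Position 7: not relevant
Position 8: relevant, P@8 = 4/8 = 1/2
Position 9: relevant, P@9 = 5/9 = 5/9
Position 10: not relevant
Position 11: not relevant
Position 12: relevant, P@12 = 6/12 = 1/2
Sum of P@k = 1/4 + 2/5 + 1/2 + 1/2 + 5/9 + 1/2 = 487/180
AP = 487/180 / 6 = 487/1080

487/1080


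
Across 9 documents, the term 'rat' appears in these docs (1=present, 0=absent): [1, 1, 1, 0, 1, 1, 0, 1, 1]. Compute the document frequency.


Checking each document for 'rat':
Doc 1: present
Doc 2: present
Doc 3: present
Doc 4: absent
Doc 5: present
Doc 6: present
Doc 7: absent
Doc 8: present
Doc 9: present
df = sum of presences = 1 + 1 + 1 + 0 + 1 + 1 + 0 + 1 + 1 = 7

7


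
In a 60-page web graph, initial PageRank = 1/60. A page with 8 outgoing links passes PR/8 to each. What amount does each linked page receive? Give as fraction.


Initial PR = 1/60 = 1/60
Outlinks = 8
Contribution per link = PR / outlinks
= 1/60 / 8
= 1/480

1/480


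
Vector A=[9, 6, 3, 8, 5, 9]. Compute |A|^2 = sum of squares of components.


|A|^2 = sum of squared components
A[0]^2 = 9^2 = 81
A[1]^2 = 6^2 = 36
A[2]^2 = 3^2 = 9
A[3]^2 = 8^2 = 64
A[4]^2 = 5^2 = 25
A[5]^2 = 9^2 = 81
Sum = 81 + 36 + 9 + 64 + 25 + 81 = 296

296


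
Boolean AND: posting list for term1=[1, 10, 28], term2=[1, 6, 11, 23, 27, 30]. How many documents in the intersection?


Boolean AND: find intersection of posting lists
term1 docs: [1, 10, 28]
term2 docs: [1, 6, 11, 23, 27, 30]
Intersection: [1]
|intersection| = 1

1


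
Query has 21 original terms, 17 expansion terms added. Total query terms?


Original terms: 21
Expansion terms: 17
Total = 21 + 17 = 38

38


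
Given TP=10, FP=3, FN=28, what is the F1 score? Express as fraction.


F1 = 2 * P * R / (P + R)
P = TP/(TP+FP) = 10/13 = 10/13
R = TP/(TP+FN) = 10/38 = 5/19
2 * P * R = 2 * 10/13 * 5/19 = 100/247
P + R = 10/13 + 5/19 = 255/247
F1 = 100/247 / 255/247 = 20/51

20/51


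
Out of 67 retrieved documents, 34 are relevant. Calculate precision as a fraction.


Precision = relevant_retrieved / total_retrieved
= 34 / 67
= 34 / (34 + 33)
= 34/67

34/67


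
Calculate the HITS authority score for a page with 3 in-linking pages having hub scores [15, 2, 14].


Authority = sum of hub scores of in-linkers
In-link 1: hub score = 15
In-link 2: hub score = 2
In-link 3: hub score = 14
Authority = 15 + 2 + 14 = 31

31


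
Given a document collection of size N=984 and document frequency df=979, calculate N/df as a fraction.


IDF ratio = N / df
= 984 / 979
= 984/979

984/979


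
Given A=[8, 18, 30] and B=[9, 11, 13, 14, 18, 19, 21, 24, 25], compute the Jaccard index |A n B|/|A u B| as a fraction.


A intersect B = [18]
|A intersect B| = 1
A union B = [8, 9, 11, 13, 14, 18, 19, 21, 24, 25, 30]
|A union B| = 11
Jaccard = 1/11 = 1/11

1/11


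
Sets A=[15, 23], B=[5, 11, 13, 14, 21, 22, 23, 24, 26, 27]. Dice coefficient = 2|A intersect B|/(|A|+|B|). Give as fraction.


A intersect B = [23]
|A intersect B| = 1
|A| = 2, |B| = 10
Dice = 2*1 / (2+10)
= 2 / 12 = 1/6

1/6


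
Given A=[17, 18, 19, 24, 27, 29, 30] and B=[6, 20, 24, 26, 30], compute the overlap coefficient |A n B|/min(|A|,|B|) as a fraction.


A intersect B = [24, 30]
|A intersect B| = 2
min(|A|, |B|) = min(7, 5) = 5
Overlap = 2 / 5 = 2/5

2/5


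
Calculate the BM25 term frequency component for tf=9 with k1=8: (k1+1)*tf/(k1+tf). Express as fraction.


BM25 TF component = (k1+1)*tf / (k1+tf)
k1 = 8, tf = 9
Numerator = (8+1)*9 = 81
Denominator = 8 + 9 = 17
= 81/17 = 81/17

81/17


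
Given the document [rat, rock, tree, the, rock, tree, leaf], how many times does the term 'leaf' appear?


Document has 7 words
Scanning for 'leaf':
Found at positions: [6]
Count = 1

1


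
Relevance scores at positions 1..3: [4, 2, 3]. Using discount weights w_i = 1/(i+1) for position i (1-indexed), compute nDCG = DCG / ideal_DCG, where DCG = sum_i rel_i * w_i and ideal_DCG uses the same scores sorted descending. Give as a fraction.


Position discount weights w_i = 1/(i+1) for i=1..3:
Weights = [1/2, 1/3, 1/4]
Actual relevance: [4, 2, 3]
DCG = 4/2 + 2/3 + 3/4 = 41/12
Ideal relevance (sorted desc): [4, 3, 2]
Ideal DCG = 4/2 + 3/3 + 2/4 = 7/2
nDCG = DCG / ideal_DCG = 41/12 / 7/2 = 41/42

41/42


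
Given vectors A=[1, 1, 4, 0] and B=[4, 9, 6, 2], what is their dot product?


Dot product = sum of element-wise products
A[0]*B[0] = 1*4 = 4
A[1]*B[1] = 1*9 = 9
A[2]*B[2] = 4*6 = 24
A[3]*B[3] = 0*2 = 0
Sum = 4 + 9 + 24 + 0 = 37

37


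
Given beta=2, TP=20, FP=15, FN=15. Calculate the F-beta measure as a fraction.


P = TP/(TP+FP) = 20/35 = 4/7
R = TP/(TP+FN) = 20/35 = 4/7
beta^2 = 2^2 = 4
(1 + beta^2) = 5
Numerator = (1+beta^2)*P*R = 80/49
Denominator = beta^2*P + R = 16/7 + 4/7 = 20/7
F_beta = 4/7

4/7


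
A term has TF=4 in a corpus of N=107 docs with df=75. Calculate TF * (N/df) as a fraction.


TF * (N/df)
= 4 * (107/75)
= 4 * 107/75
= 428/75

428/75


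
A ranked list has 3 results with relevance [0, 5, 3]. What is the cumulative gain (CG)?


Cumulative Gain = sum of relevance scores
Position 1: rel=0, running sum=0
Position 2: rel=5, running sum=5
Position 3: rel=3, running sum=8
CG = 8

8


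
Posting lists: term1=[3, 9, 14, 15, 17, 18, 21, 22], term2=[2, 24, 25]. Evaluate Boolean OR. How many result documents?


Boolean OR: find union of posting lists
term1 docs: [3, 9, 14, 15, 17, 18, 21, 22]
term2 docs: [2, 24, 25]
Union: [2, 3, 9, 14, 15, 17, 18, 21, 22, 24, 25]
|union| = 11

11


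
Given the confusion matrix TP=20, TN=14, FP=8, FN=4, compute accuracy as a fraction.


Accuracy = (TP + TN) / (TP + TN + FP + FN)
TP + TN = 20 + 14 = 34
Total = 20 + 14 + 8 + 4 = 46
Accuracy = 34 / 46 = 17/23

17/23


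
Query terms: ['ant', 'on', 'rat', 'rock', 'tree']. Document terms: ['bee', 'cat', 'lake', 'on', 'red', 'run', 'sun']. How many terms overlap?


Query terms: ['ant', 'on', 'rat', 'rock', 'tree']
Document terms: ['bee', 'cat', 'lake', 'on', 'red', 'run', 'sun']
Common terms: ['on']
Overlap count = 1

1


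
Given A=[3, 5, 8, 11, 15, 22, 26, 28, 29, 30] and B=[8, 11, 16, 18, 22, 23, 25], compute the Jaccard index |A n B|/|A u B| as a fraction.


A intersect B = [8, 11, 22]
|A intersect B| = 3
A union B = [3, 5, 8, 11, 15, 16, 18, 22, 23, 25, 26, 28, 29, 30]
|A union B| = 14
Jaccard = 3/14 = 3/14

3/14


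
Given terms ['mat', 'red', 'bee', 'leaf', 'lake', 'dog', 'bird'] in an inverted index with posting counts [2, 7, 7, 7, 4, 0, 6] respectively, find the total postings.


Summing posting list sizes:
'mat': 2 postings
'red': 7 postings
'bee': 7 postings
'leaf': 7 postings
'lake': 4 postings
'dog': 0 postings
'bird': 6 postings
Total = 2 + 7 + 7 + 7 + 4 + 0 + 6 = 33

33


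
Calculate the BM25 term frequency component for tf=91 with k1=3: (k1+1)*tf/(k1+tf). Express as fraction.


BM25 TF component = (k1+1)*tf / (k1+tf)
k1 = 3, tf = 91
Numerator = (3+1)*91 = 364
Denominator = 3 + 91 = 94
= 364/94 = 182/47

182/47


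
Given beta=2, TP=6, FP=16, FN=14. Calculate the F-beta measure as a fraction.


P = TP/(TP+FP) = 6/22 = 3/11
R = TP/(TP+FN) = 6/20 = 3/10
beta^2 = 2^2 = 4
(1 + beta^2) = 5
Numerator = (1+beta^2)*P*R = 9/22
Denominator = beta^2*P + R = 12/11 + 3/10 = 153/110
F_beta = 5/17

5/17


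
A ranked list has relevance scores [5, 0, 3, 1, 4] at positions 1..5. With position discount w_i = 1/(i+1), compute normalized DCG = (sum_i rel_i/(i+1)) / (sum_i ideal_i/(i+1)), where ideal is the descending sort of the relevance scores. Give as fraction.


Position discount weights w_i = 1/(i+1) for i=1..5:
Weights = [1/2, 1/3, 1/4, 1/5, 1/6]
Actual relevance: [5, 0, 3, 1, 4]
DCG = 5/2 + 0/3 + 3/4 + 1/5 + 4/6 = 247/60
Ideal relevance (sorted desc): [5, 4, 3, 1, 0]
Ideal DCG = 5/2 + 4/3 + 3/4 + 1/5 + 0/6 = 287/60
nDCG = DCG / ideal_DCG = 247/60 / 287/60 = 247/287

247/287


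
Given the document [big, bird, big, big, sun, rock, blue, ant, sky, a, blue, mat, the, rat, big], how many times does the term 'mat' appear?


Document has 15 words
Scanning for 'mat':
Found at positions: [11]
Count = 1

1


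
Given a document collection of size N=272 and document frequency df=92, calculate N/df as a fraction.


IDF ratio = N / df
= 272 / 92
= 68/23

68/23


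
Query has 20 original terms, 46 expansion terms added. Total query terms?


Original terms: 20
Expansion terms: 46
Total = 20 + 46 = 66

66


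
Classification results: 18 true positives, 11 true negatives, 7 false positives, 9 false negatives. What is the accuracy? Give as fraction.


Accuracy = (TP + TN) / (TP + TN + FP + FN)
TP + TN = 18 + 11 = 29
Total = 18 + 11 + 7 + 9 = 45
Accuracy = 29 / 45 = 29/45

29/45


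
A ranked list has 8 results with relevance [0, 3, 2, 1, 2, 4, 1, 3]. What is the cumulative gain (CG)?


Cumulative Gain = sum of relevance scores
Position 1: rel=0, running sum=0
Position 2: rel=3, running sum=3
Position 3: rel=2, running sum=5
Position 4: rel=1, running sum=6
Position 5: rel=2, running sum=8
Position 6: rel=4, running sum=12
Position 7: rel=1, running sum=13
Position 8: rel=3, running sum=16
CG = 16

16


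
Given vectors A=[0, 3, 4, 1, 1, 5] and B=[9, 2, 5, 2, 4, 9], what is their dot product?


Dot product = sum of element-wise products
A[0]*B[0] = 0*9 = 0
A[1]*B[1] = 3*2 = 6
A[2]*B[2] = 4*5 = 20
A[3]*B[3] = 1*2 = 2
A[4]*B[4] = 1*4 = 4
A[5]*B[5] = 5*9 = 45
Sum = 0 + 6 + 20 + 2 + 4 + 45 = 77

77


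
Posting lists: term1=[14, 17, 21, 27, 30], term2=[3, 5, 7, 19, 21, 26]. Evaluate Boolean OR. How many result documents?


Boolean OR: find union of posting lists
term1 docs: [14, 17, 21, 27, 30]
term2 docs: [3, 5, 7, 19, 21, 26]
Union: [3, 5, 7, 14, 17, 19, 21, 26, 27, 30]
|union| = 10

10


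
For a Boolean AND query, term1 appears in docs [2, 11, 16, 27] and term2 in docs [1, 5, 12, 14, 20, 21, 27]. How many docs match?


Boolean AND: find intersection of posting lists
term1 docs: [2, 11, 16, 27]
term2 docs: [1, 5, 12, 14, 20, 21, 27]
Intersection: [27]
|intersection| = 1

1


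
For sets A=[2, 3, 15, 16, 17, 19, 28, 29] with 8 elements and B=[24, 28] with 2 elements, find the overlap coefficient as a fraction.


A intersect B = [28]
|A intersect B| = 1
min(|A|, |B|) = min(8, 2) = 2
Overlap = 1 / 2 = 1/2

1/2


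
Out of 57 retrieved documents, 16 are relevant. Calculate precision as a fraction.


Precision = relevant_retrieved / total_retrieved
= 16 / 57
= 16 / (16 + 41)
= 16/57

16/57


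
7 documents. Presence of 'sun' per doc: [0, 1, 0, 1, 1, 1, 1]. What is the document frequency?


Checking each document for 'sun':
Doc 1: absent
Doc 2: present
Doc 3: absent
Doc 4: present
Doc 5: present
Doc 6: present
Doc 7: present
df = sum of presences = 0 + 1 + 0 + 1 + 1 + 1 + 1 = 5

5


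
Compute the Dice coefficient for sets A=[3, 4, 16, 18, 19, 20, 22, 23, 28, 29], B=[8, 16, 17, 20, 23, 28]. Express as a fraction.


A intersect B = [16, 20, 23, 28]
|A intersect B| = 4
|A| = 10, |B| = 6
Dice = 2*4 / (10+6)
= 8 / 16 = 1/2

1/2


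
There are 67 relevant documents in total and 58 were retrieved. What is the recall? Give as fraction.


Recall = retrieved_relevant / total_relevant
= 58 / 67
= 58 / (58 + 9)
= 58/67

58/67


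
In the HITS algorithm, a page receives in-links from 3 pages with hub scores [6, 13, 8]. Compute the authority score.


Authority = sum of hub scores of in-linkers
In-link 1: hub score = 6
In-link 2: hub score = 13
In-link 3: hub score = 8
Authority = 6 + 13 + 8 = 27

27


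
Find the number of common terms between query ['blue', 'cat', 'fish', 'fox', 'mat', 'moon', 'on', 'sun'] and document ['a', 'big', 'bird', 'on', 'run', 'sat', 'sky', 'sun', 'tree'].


Query terms: ['blue', 'cat', 'fish', 'fox', 'mat', 'moon', 'on', 'sun']
Document terms: ['a', 'big', 'bird', 'on', 'run', 'sat', 'sky', 'sun', 'tree']
Common terms: ['on', 'sun']
Overlap count = 2

2


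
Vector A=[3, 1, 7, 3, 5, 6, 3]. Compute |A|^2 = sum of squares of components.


|A|^2 = sum of squared components
A[0]^2 = 3^2 = 9
A[1]^2 = 1^2 = 1
A[2]^2 = 7^2 = 49
A[3]^2 = 3^2 = 9
A[4]^2 = 5^2 = 25
A[5]^2 = 6^2 = 36
A[6]^2 = 3^2 = 9
Sum = 9 + 1 + 49 + 9 + 25 + 36 + 9 = 138

138


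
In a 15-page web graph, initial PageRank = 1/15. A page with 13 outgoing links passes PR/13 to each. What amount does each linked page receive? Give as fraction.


Initial PR = 1/15 = 1/15
Outlinks = 13
Contribution per link = PR / outlinks
= 1/15 / 13
= 1/195

1/195


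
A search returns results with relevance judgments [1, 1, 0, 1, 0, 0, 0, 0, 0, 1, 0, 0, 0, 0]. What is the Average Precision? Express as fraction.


Computing P@k for each relevant position:
Position 1: relevant, P@1 = 1/1 = 1
Position 2: relevant, P@2 = 2/2 = 1
Position 3: not relevant
Position 4: relevant, P@4 = 3/4 = 3/4
Position 5: not relevant
Position 6: not relevant
Position 7: not relevant
Position 8: not relevant
Position 9: not relevant
Position 10: relevant, P@10 = 4/10 = 2/5
Position 11: not relevant
Position 12: not relevant
Position 13: not relevant
Position 14: not relevant
Sum of P@k = 1 + 1 + 3/4 + 2/5 = 63/20
AP = 63/20 / 4 = 63/80

63/80


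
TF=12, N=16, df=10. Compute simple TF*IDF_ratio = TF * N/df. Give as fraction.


TF * (N/df)
= 12 * (16/10)
= 12 * 8/5
= 96/5

96/5


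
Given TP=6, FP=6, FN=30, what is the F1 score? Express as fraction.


F1 = 2 * P * R / (P + R)
P = TP/(TP+FP) = 6/12 = 1/2
R = TP/(TP+FN) = 6/36 = 1/6
2 * P * R = 2 * 1/2 * 1/6 = 1/6
P + R = 1/2 + 1/6 = 2/3
F1 = 1/6 / 2/3 = 1/4

1/4


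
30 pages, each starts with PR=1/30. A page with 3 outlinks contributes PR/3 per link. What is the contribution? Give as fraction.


Initial PR = 1/30 = 1/30
Outlinks = 3
Contribution per link = PR / outlinks
= 1/30 / 3
= 1/90

1/90


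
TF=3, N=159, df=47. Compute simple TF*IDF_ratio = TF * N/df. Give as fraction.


TF * (N/df)
= 3 * (159/47)
= 3 * 159/47
= 477/47

477/47


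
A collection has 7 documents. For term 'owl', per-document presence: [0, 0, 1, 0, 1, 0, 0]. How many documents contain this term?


Checking each document for 'owl':
Doc 1: absent
Doc 2: absent
Doc 3: present
Doc 4: absent
Doc 5: present
Doc 6: absent
Doc 7: absent
df = sum of presences = 0 + 0 + 1 + 0 + 1 + 0 + 0 = 2

2


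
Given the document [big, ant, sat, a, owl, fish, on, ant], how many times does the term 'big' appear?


Document has 8 words
Scanning for 'big':
Found at positions: [0]
Count = 1

1


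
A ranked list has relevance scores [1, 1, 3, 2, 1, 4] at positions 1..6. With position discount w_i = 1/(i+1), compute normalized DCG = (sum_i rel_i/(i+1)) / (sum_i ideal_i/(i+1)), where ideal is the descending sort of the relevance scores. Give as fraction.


Position discount weights w_i = 1/(i+1) for i=1..6:
Weights = [1/2, 1/3, 1/4, 1/5, 1/6, 1/7]
Actual relevance: [1, 1, 3, 2, 1, 4]
DCG = 1/2 + 1/3 + 3/4 + 2/5 + 1/6 + 4/7 = 381/140
Ideal relevance (sorted desc): [4, 3, 2, 1, 1, 1]
Ideal DCG = 4/2 + 3/3 + 2/4 + 1/5 + 1/6 + 1/7 = 421/105
nDCG = DCG / ideal_DCG = 381/140 / 421/105 = 1143/1684

1143/1684


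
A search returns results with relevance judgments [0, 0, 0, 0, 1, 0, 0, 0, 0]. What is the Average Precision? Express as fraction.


Computing P@k for each relevant position:
Position 1: not relevant
Position 2: not relevant
Position 3: not relevant
Position 4: not relevant
Position 5: relevant, P@5 = 1/5 = 1/5
Position 6: not relevant
Position 7: not relevant
Position 8: not relevant
Position 9: not relevant
Sum of P@k = 1/5 = 1/5
AP = 1/5 / 1 = 1/5

1/5


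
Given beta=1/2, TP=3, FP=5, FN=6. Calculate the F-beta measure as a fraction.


P = TP/(TP+FP) = 3/8 = 3/8
R = TP/(TP+FN) = 3/9 = 1/3
beta^2 = 1/2^2 = 1/4
(1 + beta^2) = 5/4
Numerator = (1+beta^2)*P*R = 5/32
Denominator = beta^2*P + R = 3/32 + 1/3 = 41/96
F_beta = 15/41

15/41


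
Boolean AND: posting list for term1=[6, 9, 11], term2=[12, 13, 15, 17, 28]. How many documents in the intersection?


Boolean AND: find intersection of posting lists
term1 docs: [6, 9, 11]
term2 docs: [12, 13, 15, 17, 28]
Intersection: []
|intersection| = 0

0


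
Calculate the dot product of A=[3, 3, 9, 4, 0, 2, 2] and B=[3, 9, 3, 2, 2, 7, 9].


Dot product = sum of element-wise products
A[0]*B[0] = 3*3 = 9
A[1]*B[1] = 3*9 = 27
A[2]*B[2] = 9*3 = 27
A[3]*B[3] = 4*2 = 8
A[4]*B[4] = 0*2 = 0
A[5]*B[5] = 2*7 = 14
A[6]*B[6] = 2*9 = 18
Sum = 9 + 27 + 27 + 8 + 0 + 14 + 18 = 103

103


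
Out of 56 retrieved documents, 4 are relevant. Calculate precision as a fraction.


Precision = relevant_retrieved / total_retrieved
= 4 / 56
= 4 / (4 + 52)
= 1/14

1/14


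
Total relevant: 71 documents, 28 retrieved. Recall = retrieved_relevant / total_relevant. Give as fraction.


Recall = retrieved_relevant / total_relevant
= 28 / 71
= 28 / (28 + 43)
= 28/71

28/71


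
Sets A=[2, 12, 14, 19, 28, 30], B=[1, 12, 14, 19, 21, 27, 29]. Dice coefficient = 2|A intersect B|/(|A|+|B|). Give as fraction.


A intersect B = [12, 14, 19]
|A intersect B| = 3
|A| = 6, |B| = 7
Dice = 2*3 / (6+7)
= 6 / 13 = 6/13

6/13


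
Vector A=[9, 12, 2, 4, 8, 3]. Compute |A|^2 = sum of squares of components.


|A|^2 = sum of squared components
A[0]^2 = 9^2 = 81
A[1]^2 = 12^2 = 144
A[2]^2 = 2^2 = 4
A[3]^2 = 4^2 = 16
A[4]^2 = 8^2 = 64
A[5]^2 = 3^2 = 9
Sum = 81 + 144 + 4 + 16 + 64 + 9 = 318

318


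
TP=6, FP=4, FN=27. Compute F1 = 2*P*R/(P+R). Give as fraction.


F1 = 2 * P * R / (P + R)
P = TP/(TP+FP) = 6/10 = 3/5
R = TP/(TP+FN) = 6/33 = 2/11
2 * P * R = 2 * 3/5 * 2/11 = 12/55
P + R = 3/5 + 2/11 = 43/55
F1 = 12/55 / 43/55 = 12/43

12/43


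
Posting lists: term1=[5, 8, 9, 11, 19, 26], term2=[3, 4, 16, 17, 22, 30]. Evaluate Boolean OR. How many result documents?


Boolean OR: find union of posting lists
term1 docs: [5, 8, 9, 11, 19, 26]
term2 docs: [3, 4, 16, 17, 22, 30]
Union: [3, 4, 5, 8, 9, 11, 16, 17, 19, 22, 26, 30]
|union| = 12

12


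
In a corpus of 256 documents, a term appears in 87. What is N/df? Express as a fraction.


IDF ratio = N / df
= 256 / 87
= 256/87

256/87


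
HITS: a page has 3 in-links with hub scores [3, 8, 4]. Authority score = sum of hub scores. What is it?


Authority = sum of hub scores of in-linkers
In-link 1: hub score = 3
In-link 2: hub score = 8
In-link 3: hub score = 4
Authority = 3 + 8 + 4 = 15

15


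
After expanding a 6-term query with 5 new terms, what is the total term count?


Original terms: 6
Expansion terms: 5
Total = 6 + 5 = 11

11


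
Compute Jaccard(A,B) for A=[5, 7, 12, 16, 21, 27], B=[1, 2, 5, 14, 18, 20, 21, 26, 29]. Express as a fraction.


A intersect B = [5, 21]
|A intersect B| = 2
A union B = [1, 2, 5, 7, 12, 14, 16, 18, 20, 21, 26, 27, 29]
|A union B| = 13
Jaccard = 2/13 = 2/13

2/13


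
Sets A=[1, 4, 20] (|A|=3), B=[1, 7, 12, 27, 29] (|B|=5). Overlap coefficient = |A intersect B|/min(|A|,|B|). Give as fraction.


A intersect B = [1]
|A intersect B| = 1
min(|A|, |B|) = min(3, 5) = 3
Overlap = 1 / 3 = 1/3

1/3


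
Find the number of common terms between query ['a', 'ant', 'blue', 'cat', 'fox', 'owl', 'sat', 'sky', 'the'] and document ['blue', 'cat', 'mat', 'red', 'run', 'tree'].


Query terms: ['a', 'ant', 'blue', 'cat', 'fox', 'owl', 'sat', 'sky', 'the']
Document terms: ['blue', 'cat', 'mat', 'red', 'run', 'tree']
Common terms: ['blue', 'cat']
Overlap count = 2

2


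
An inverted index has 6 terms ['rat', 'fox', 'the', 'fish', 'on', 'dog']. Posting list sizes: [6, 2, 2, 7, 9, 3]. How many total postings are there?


Summing posting list sizes:
'rat': 6 postings
'fox': 2 postings
'the': 2 postings
'fish': 7 postings
'on': 9 postings
'dog': 3 postings
Total = 6 + 2 + 2 + 7 + 9 + 3 = 29

29


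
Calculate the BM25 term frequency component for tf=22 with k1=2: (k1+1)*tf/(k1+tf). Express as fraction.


BM25 TF component = (k1+1)*tf / (k1+tf)
k1 = 2, tf = 22
Numerator = (2+1)*22 = 66
Denominator = 2 + 22 = 24
= 66/24 = 11/4

11/4


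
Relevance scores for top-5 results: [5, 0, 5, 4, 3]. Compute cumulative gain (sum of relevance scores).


Cumulative Gain = sum of relevance scores
Position 1: rel=5, running sum=5
Position 2: rel=0, running sum=5
Position 3: rel=5, running sum=10
Position 4: rel=4, running sum=14
Position 5: rel=3, running sum=17
CG = 17

17


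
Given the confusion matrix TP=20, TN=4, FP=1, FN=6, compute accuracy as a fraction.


Accuracy = (TP + TN) / (TP + TN + FP + FN)
TP + TN = 20 + 4 = 24
Total = 20 + 4 + 1 + 6 = 31
Accuracy = 24 / 31 = 24/31

24/31


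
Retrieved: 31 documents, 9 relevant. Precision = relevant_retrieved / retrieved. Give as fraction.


Precision = relevant_retrieved / total_retrieved
= 9 / 31
= 9 / (9 + 22)
= 9/31

9/31


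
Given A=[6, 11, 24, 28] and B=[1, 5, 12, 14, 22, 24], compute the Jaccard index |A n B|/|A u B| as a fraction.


A intersect B = [24]
|A intersect B| = 1
A union B = [1, 5, 6, 11, 12, 14, 22, 24, 28]
|A union B| = 9
Jaccard = 1/9 = 1/9

1/9


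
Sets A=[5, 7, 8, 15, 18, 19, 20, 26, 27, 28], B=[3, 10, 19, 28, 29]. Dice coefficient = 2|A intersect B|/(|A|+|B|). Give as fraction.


A intersect B = [19, 28]
|A intersect B| = 2
|A| = 10, |B| = 5
Dice = 2*2 / (10+5)
= 4 / 15 = 4/15

4/15


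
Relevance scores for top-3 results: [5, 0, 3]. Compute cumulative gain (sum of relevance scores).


Cumulative Gain = sum of relevance scores
Position 1: rel=5, running sum=5
Position 2: rel=0, running sum=5
Position 3: rel=3, running sum=8
CG = 8

8


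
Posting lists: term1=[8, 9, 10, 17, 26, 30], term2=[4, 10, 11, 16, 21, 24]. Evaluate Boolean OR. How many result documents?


Boolean OR: find union of posting lists
term1 docs: [8, 9, 10, 17, 26, 30]
term2 docs: [4, 10, 11, 16, 21, 24]
Union: [4, 8, 9, 10, 11, 16, 17, 21, 24, 26, 30]
|union| = 11

11


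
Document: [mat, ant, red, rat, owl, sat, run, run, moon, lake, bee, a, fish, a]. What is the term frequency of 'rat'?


Document has 14 words
Scanning for 'rat':
Found at positions: [3]
Count = 1

1


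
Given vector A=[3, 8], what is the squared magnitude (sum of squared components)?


|A|^2 = sum of squared components
A[0]^2 = 3^2 = 9
A[1]^2 = 8^2 = 64
Sum = 9 + 64 = 73

73


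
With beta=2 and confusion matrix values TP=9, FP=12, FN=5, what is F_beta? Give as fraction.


P = TP/(TP+FP) = 9/21 = 3/7
R = TP/(TP+FN) = 9/14 = 9/14
beta^2 = 2^2 = 4
(1 + beta^2) = 5
Numerator = (1+beta^2)*P*R = 135/98
Denominator = beta^2*P + R = 12/7 + 9/14 = 33/14
F_beta = 45/77

45/77


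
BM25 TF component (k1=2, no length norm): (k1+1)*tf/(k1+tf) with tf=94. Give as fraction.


BM25 TF component = (k1+1)*tf / (k1+tf)
k1 = 2, tf = 94
Numerator = (2+1)*94 = 282
Denominator = 2 + 94 = 96
= 282/96 = 47/16

47/16


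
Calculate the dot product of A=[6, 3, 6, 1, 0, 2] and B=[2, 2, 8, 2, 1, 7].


Dot product = sum of element-wise products
A[0]*B[0] = 6*2 = 12
A[1]*B[1] = 3*2 = 6
A[2]*B[2] = 6*8 = 48
A[3]*B[3] = 1*2 = 2
A[4]*B[4] = 0*1 = 0
A[5]*B[5] = 2*7 = 14
Sum = 12 + 6 + 48 + 2 + 0 + 14 = 82

82


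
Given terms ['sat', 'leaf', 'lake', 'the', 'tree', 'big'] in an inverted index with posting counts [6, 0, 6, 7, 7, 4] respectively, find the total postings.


Summing posting list sizes:
'sat': 6 postings
'leaf': 0 postings
'lake': 6 postings
'the': 7 postings
'tree': 7 postings
'big': 4 postings
Total = 6 + 0 + 6 + 7 + 7 + 4 = 30

30


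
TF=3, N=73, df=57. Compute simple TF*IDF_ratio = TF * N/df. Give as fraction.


TF * (N/df)
= 3 * (73/57)
= 3 * 73/57
= 73/19

73/19


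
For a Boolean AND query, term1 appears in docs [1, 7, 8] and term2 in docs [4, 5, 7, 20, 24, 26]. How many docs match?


Boolean AND: find intersection of posting lists
term1 docs: [1, 7, 8]
term2 docs: [4, 5, 7, 20, 24, 26]
Intersection: [7]
|intersection| = 1

1


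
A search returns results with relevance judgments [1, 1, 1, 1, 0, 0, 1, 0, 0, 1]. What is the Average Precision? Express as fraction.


Computing P@k for each relevant position:
Position 1: relevant, P@1 = 1/1 = 1
Position 2: relevant, P@2 = 2/2 = 1
Position 3: relevant, P@3 = 3/3 = 1
Position 4: relevant, P@4 = 4/4 = 1
Position 5: not relevant
Position 6: not relevant
Position 7: relevant, P@7 = 5/7 = 5/7
Position 8: not relevant
Position 9: not relevant
Position 10: relevant, P@10 = 6/10 = 3/5
Sum of P@k = 1 + 1 + 1 + 1 + 5/7 + 3/5 = 186/35
AP = 186/35 / 6 = 31/35

31/35


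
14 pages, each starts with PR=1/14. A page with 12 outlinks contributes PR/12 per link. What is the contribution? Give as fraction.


Initial PR = 1/14 = 1/14
Outlinks = 12
Contribution per link = PR / outlinks
= 1/14 / 12
= 1/168

1/168


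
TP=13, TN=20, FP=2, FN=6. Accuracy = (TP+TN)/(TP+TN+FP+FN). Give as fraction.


Accuracy = (TP + TN) / (TP + TN + FP + FN)
TP + TN = 13 + 20 = 33
Total = 13 + 20 + 2 + 6 = 41
Accuracy = 33 / 41 = 33/41

33/41


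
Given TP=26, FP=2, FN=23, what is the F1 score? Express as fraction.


F1 = 2 * P * R / (P + R)
P = TP/(TP+FP) = 26/28 = 13/14
R = TP/(TP+FN) = 26/49 = 26/49
2 * P * R = 2 * 13/14 * 26/49 = 338/343
P + R = 13/14 + 26/49 = 143/98
F1 = 338/343 / 143/98 = 52/77

52/77


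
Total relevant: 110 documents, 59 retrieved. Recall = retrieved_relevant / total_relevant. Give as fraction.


Recall = retrieved_relevant / total_relevant
= 59 / 110
= 59 / (59 + 51)
= 59/110

59/110


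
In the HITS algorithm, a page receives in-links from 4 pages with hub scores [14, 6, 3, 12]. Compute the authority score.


Authority = sum of hub scores of in-linkers
In-link 1: hub score = 14
In-link 2: hub score = 6
In-link 3: hub score = 3
In-link 4: hub score = 12
Authority = 14 + 6 + 3 + 12 = 35

35


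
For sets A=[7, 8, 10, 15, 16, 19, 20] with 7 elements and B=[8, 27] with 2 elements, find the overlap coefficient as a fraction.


A intersect B = [8]
|A intersect B| = 1
min(|A|, |B|) = min(7, 2) = 2
Overlap = 1 / 2 = 1/2

1/2


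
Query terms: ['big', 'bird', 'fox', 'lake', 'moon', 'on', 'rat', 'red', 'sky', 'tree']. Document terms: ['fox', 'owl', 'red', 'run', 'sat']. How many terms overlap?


Query terms: ['big', 'bird', 'fox', 'lake', 'moon', 'on', 'rat', 'red', 'sky', 'tree']
Document terms: ['fox', 'owl', 'red', 'run', 'sat']
Common terms: ['fox', 'red']
Overlap count = 2

2


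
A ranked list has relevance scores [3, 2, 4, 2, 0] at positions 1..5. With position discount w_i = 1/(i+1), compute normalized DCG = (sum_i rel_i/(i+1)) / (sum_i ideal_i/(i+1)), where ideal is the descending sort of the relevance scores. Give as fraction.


Position discount weights w_i = 1/(i+1) for i=1..5:
Weights = [1/2, 1/3, 1/4, 1/5, 1/6]
Actual relevance: [3, 2, 4, 2, 0]
DCG = 3/2 + 2/3 + 4/4 + 2/5 + 0/6 = 107/30
Ideal relevance (sorted desc): [4, 3, 2, 2, 0]
Ideal DCG = 4/2 + 3/3 + 2/4 + 2/5 + 0/6 = 39/10
nDCG = DCG / ideal_DCG = 107/30 / 39/10 = 107/117

107/117


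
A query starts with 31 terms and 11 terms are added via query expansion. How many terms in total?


Original terms: 31
Expansion terms: 11
Total = 31 + 11 = 42

42


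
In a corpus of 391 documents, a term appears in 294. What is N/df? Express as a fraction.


IDF ratio = N / df
= 391 / 294
= 391/294

391/294


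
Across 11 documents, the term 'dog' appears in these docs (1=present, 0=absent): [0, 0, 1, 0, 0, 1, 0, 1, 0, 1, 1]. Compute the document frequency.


Checking each document for 'dog':
Doc 1: absent
Doc 2: absent
Doc 3: present
Doc 4: absent
Doc 5: absent
Doc 6: present
Doc 7: absent
Doc 8: present
Doc 9: absent
Doc 10: present
Doc 11: present
df = sum of presences = 0 + 0 + 1 + 0 + 0 + 1 + 0 + 1 + 0 + 1 + 1 = 5

5


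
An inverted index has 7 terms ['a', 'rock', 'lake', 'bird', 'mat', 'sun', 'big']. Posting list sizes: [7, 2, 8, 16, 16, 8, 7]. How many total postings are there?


Summing posting list sizes:
'a': 7 postings
'rock': 2 postings
'lake': 8 postings
'bird': 16 postings
'mat': 16 postings
'sun': 8 postings
'big': 7 postings
Total = 7 + 2 + 8 + 16 + 16 + 8 + 7 = 64

64


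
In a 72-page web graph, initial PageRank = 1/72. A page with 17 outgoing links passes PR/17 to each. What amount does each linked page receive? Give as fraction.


Initial PR = 1/72 = 1/72
Outlinks = 17
Contribution per link = PR / outlinks
= 1/72 / 17
= 1/1224

1/1224


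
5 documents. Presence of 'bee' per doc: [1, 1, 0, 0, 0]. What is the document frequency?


Checking each document for 'bee':
Doc 1: present
Doc 2: present
Doc 3: absent
Doc 4: absent
Doc 5: absent
df = sum of presences = 1 + 1 + 0 + 0 + 0 = 2

2


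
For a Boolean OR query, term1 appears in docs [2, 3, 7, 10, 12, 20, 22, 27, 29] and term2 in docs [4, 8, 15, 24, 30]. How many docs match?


Boolean OR: find union of posting lists
term1 docs: [2, 3, 7, 10, 12, 20, 22, 27, 29]
term2 docs: [4, 8, 15, 24, 30]
Union: [2, 3, 4, 7, 8, 10, 12, 15, 20, 22, 24, 27, 29, 30]
|union| = 14

14


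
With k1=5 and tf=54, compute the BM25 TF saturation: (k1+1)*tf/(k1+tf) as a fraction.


BM25 TF component = (k1+1)*tf / (k1+tf)
k1 = 5, tf = 54
Numerator = (5+1)*54 = 324
Denominator = 5 + 54 = 59
= 324/59 = 324/59

324/59


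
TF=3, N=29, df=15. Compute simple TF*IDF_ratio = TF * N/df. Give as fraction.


TF * (N/df)
= 3 * (29/15)
= 3 * 29/15
= 29/5

29/5


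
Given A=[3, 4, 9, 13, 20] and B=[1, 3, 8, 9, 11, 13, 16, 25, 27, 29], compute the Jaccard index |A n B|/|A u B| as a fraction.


A intersect B = [3, 9, 13]
|A intersect B| = 3
A union B = [1, 3, 4, 8, 9, 11, 13, 16, 20, 25, 27, 29]
|A union B| = 12
Jaccard = 3/12 = 1/4

1/4


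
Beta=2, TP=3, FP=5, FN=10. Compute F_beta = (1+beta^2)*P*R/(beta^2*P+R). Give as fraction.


P = TP/(TP+FP) = 3/8 = 3/8
R = TP/(TP+FN) = 3/13 = 3/13
beta^2 = 2^2 = 4
(1 + beta^2) = 5
Numerator = (1+beta^2)*P*R = 45/104
Denominator = beta^2*P + R = 3/2 + 3/13 = 45/26
F_beta = 1/4

1/4


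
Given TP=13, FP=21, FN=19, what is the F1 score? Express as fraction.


F1 = 2 * P * R / (P + R)
P = TP/(TP+FP) = 13/34 = 13/34
R = TP/(TP+FN) = 13/32 = 13/32
2 * P * R = 2 * 13/34 * 13/32 = 169/544
P + R = 13/34 + 13/32 = 429/544
F1 = 169/544 / 429/544 = 13/33

13/33


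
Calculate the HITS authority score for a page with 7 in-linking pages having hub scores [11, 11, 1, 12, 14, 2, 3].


Authority = sum of hub scores of in-linkers
In-link 1: hub score = 11
In-link 2: hub score = 11
In-link 3: hub score = 1
In-link 4: hub score = 12
In-link 5: hub score = 14
In-link 6: hub score = 2
In-link 7: hub score = 3
Authority = 11 + 11 + 1 + 12 + 14 + 2 + 3 = 54

54


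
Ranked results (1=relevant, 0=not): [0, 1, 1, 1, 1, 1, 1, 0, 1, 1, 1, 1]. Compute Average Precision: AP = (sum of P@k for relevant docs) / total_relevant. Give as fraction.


Computing P@k for each relevant position:
Position 1: not relevant
Position 2: relevant, P@2 = 1/2 = 1/2
Position 3: relevant, P@3 = 2/3 = 2/3
Position 4: relevant, P@4 = 3/4 = 3/4
Position 5: relevant, P@5 = 4/5 = 4/5
Position 6: relevant, P@6 = 5/6 = 5/6
Position 7: relevant, P@7 = 6/7 = 6/7
Position 8: not relevant
Position 9: relevant, P@9 = 7/9 = 7/9
Position 10: relevant, P@10 = 8/10 = 4/5
Position 11: relevant, P@11 = 9/11 = 9/11
Position 12: relevant, P@12 = 10/12 = 5/6
Sum of P@k = 1/2 + 2/3 + 3/4 + 4/5 + 5/6 + 6/7 + 7/9 + 4/5 + 9/11 + 5/6 = 105841/13860
AP = 105841/13860 / 10 = 105841/138600

105841/138600


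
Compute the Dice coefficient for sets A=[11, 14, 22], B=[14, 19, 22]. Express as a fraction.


A intersect B = [14, 22]
|A intersect B| = 2
|A| = 3, |B| = 3
Dice = 2*2 / (3+3)
= 4 / 6 = 2/3

2/3


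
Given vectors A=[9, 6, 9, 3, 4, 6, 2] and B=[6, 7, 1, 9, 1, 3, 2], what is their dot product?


Dot product = sum of element-wise products
A[0]*B[0] = 9*6 = 54
A[1]*B[1] = 6*7 = 42
A[2]*B[2] = 9*1 = 9
A[3]*B[3] = 3*9 = 27
A[4]*B[4] = 4*1 = 4
A[5]*B[5] = 6*3 = 18
A[6]*B[6] = 2*2 = 4
Sum = 54 + 42 + 9 + 27 + 4 + 18 + 4 = 158

158


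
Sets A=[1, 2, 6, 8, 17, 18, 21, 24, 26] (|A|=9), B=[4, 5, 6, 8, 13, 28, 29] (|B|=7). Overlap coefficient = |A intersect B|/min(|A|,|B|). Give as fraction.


A intersect B = [6, 8]
|A intersect B| = 2
min(|A|, |B|) = min(9, 7) = 7
Overlap = 2 / 7 = 2/7

2/7


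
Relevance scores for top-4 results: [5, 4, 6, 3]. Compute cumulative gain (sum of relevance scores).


Cumulative Gain = sum of relevance scores
Position 1: rel=5, running sum=5
Position 2: rel=4, running sum=9
Position 3: rel=6, running sum=15
Position 4: rel=3, running sum=18
CG = 18

18


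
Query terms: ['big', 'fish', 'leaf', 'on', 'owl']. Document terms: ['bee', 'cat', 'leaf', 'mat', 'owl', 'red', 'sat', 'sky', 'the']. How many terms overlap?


Query terms: ['big', 'fish', 'leaf', 'on', 'owl']
Document terms: ['bee', 'cat', 'leaf', 'mat', 'owl', 'red', 'sat', 'sky', 'the']
Common terms: ['leaf', 'owl']
Overlap count = 2

2


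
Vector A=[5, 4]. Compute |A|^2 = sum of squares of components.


|A|^2 = sum of squared components
A[0]^2 = 5^2 = 25
A[1]^2 = 4^2 = 16
Sum = 25 + 16 = 41

41


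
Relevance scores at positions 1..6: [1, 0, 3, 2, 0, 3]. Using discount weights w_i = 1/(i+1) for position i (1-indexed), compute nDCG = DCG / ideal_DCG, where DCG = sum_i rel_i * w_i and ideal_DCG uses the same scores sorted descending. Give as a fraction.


Position discount weights w_i = 1/(i+1) for i=1..6:
Weights = [1/2, 1/3, 1/4, 1/5, 1/6, 1/7]
Actual relevance: [1, 0, 3, 2, 0, 3]
DCG = 1/2 + 0/3 + 3/4 + 2/5 + 0/6 + 3/7 = 291/140
Ideal relevance (sorted desc): [3, 3, 2, 1, 0, 0]
Ideal DCG = 3/2 + 3/3 + 2/4 + 1/5 + 0/6 + 0/7 = 16/5
nDCG = DCG / ideal_DCG = 291/140 / 16/5 = 291/448

291/448


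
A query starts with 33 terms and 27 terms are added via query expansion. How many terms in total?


Original terms: 33
Expansion terms: 27
Total = 33 + 27 = 60

60


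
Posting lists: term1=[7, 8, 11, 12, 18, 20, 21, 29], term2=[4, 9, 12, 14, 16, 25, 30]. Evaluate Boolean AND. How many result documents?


Boolean AND: find intersection of posting lists
term1 docs: [7, 8, 11, 12, 18, 20, 21, 29]
term2 docs: [4, 9, 12, 14, 16, 25, 30]
Intersection: [12]
|intersection| = 1

1


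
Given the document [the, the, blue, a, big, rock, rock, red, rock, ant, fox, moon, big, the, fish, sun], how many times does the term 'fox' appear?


Document has 16 words
Scanning for 'fox':
Found at positions: [10]
Count = 1

1


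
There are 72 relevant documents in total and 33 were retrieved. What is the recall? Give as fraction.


Recall = retrieved_relevant / total_relevant
= 33 / 72
= 33 / (33 + 39)
= 11/24

11/24


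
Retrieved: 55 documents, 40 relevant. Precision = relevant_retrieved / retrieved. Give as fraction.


Precision = relevant_retrieved / total_retrieved
= 40 / 55
= 40 / (40 + 15)
= 8/11

8/11


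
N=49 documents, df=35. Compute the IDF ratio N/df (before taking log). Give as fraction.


IDF ratio = N / df
= 49 / 35
= 7/5

7/5


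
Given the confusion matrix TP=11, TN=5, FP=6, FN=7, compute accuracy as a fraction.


Accuracy = (TP + TN) / (TP + TN + FP + FN)
TP + TN = 11 + 5 = 16
Total = 11 + 5 + 6 + 7 = 29
Accuracy = 16 / 29 = 16/29

16/29


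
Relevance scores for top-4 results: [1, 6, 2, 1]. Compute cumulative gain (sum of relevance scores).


Cumulative Gain = sum of relevance scores
Position 1: rel=1, running sum=1
Position 2: rel=6, running sum=7
Position 3: rel=2, running sum=9
Position 4: rel=1, running sum=10
CG = 10

10


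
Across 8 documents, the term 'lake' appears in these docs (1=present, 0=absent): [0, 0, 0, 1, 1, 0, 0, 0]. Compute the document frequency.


Checking each document for 'lake':
Doc 1: absent
Doc 2: absent
Doc 3: absent
Doc 4: present
Doc 5: present
Doc 6: absent
Doc 7: absent
Doc 8: absent
df = sum of presences = 0 + 0 + 0 + 1 + 1 + 0 + 0 + 0 = 2

2


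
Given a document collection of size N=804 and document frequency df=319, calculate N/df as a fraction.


IDF ratio = N / df
= 804 / 319
= 804/319

804/319


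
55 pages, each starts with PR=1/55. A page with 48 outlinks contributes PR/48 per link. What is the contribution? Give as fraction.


Initial PR = 1/55 = 1/55
Outlinks = 48
Contribution per link = PR / outlinks
= 1/55 / 48
= 1/2640

1/2640


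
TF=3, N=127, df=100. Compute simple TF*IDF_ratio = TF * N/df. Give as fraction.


TF * (N/df)
= 3 * (127/100)
= 3 * 127/100
= 381/100

381/100


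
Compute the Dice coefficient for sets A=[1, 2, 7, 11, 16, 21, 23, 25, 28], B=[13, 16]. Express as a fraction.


A intersect B = [16]
|A intersect B| = 1
|A| = 9, |B| = 2
Dice = 2*1 / (9+2)
= 2 / 11 = 2/11

2/11


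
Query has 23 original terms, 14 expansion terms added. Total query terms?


Original terms: 23
Expansion terms: 14
Total = 23 + 14 = 37

37
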